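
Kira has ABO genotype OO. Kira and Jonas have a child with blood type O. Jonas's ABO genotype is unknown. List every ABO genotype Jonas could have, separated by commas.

For each candidate genotype of Jonas, check whether crossing it with OO can produce every observed child phenotype.
  AA → possible child types {A} ✗
  AB → possible child types {A, B} ✗
  AO → possible child types {O, A} ✓
  BB → possible child types {B} ✗
  BO → possible child types {O, B} ✓
  OO → possible child types {O} ✓

AO, BO, OO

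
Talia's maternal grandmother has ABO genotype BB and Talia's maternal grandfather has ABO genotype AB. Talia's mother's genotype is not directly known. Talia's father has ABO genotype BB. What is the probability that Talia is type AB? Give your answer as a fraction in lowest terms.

Talia's mother's ABO genotype from BB × AB: 1/2 AB, 1/2 BB.
Crossing each possibility with the father BB and summing P(type AB): 1/2·1/2 + 1/2·0 = 1/4.

1/4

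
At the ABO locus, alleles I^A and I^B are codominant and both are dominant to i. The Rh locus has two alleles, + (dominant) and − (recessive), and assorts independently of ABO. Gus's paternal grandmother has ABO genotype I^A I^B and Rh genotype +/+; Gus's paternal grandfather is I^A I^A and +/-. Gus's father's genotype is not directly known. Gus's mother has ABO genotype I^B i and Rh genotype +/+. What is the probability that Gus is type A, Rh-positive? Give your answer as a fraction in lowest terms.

Gus's father's ABO genotype from I^A I^B × I^A I^A: 1/2 I^A I^A, 1/2 I^A I^B.
Crossing each possibility with the mother I^B i and summing P(type A): 1/2·1/2 + 1/2·1/4 = 3/8.
Similarly for Rh via the father's Rh distribution: P(Rh+) = 1.
Independent loci: 3/8 × 1 = 3/8.

3/8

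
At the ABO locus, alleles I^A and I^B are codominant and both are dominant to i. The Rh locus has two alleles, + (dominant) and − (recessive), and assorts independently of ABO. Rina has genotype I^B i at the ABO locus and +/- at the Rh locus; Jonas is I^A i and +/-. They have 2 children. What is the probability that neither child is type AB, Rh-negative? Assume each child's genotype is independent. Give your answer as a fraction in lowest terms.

225/256

ABO cross I^B i × I^A i → 1/4 O, 1/4 A, 1/4 B, 1/4 AB.
Rh cross +/- × +/- → 3/4 Rh+, 1/4 Rh-; so P(type AB, Rh-negative) = 1/4 × 1/4 = 1/16 per child.
P(not type AB, Rh-negative) = 15/16 for one child; (15/16)^2 = 225/256.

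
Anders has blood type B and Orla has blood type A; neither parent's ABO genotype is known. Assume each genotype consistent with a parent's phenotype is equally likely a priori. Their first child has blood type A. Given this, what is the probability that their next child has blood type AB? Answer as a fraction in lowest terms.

Possible genotypes: Anders ∈ {BB, BO}; Orla ∈ {AA, AO}.
Weight each parental genotype pair by prior × P(type-A child):
  BO × AA: posterior weight 2/3; P(next child type AB) = 1/2.
  BO × AO: posterior weight 1/3; P(next child type AB) = 1/4.
Weighted sum = 5/12.

5/12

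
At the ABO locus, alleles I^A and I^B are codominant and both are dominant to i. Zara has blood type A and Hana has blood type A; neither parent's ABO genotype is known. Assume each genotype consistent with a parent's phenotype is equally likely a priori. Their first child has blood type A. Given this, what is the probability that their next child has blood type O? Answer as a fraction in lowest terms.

Possible genotypes: Zara ∈ {I^A I^A, I^A i}; Hana ∈ {I^A I^A, I^A i}.
Weight each parental genotype pair by prior × P(type-A child):
  I^A I^A × I^A I^A: posterior weight 4/15; P(next child type O) = 0.
  I^A I^A × I^A i: posterior weight 4/15; P(next child type O) = 0.
  I^A i × I^A I^A: posterior weight 4/15; P(next child type O) = 0.
  I^A i × I^A i: posterior weight 1/5; P(next child type O) = 1/4.
Weighted sum = 1/20.

1/20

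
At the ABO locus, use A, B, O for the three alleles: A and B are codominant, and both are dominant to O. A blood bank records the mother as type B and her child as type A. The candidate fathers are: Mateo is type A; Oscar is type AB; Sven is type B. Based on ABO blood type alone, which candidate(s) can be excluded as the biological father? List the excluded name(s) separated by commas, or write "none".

A candidate is excluded only if no genotype consistent with his phenotype could produce a type A child with a type B mother.
Sven (type B): no genotype consistent with that phenotype can produce a type-A child with a type-B mother.

Sven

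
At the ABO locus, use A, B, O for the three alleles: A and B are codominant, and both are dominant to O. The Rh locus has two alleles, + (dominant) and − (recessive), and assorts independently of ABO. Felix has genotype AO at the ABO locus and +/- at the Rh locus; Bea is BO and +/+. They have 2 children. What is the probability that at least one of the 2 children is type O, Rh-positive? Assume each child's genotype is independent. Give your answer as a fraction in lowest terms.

7/16

ABO cross AO × BO → 1/4 O, 1/4 A, 1/4 B, 1/4 AB.
Rh cross +/- × +/+ → 1 Rh+; so P(type O, Rh-positive) = 1/4 × 1 = 1/4 per child.
P(none) = (3/4)^2 = 9/16; P(at least one) = 1 − 9/16 = 7/16.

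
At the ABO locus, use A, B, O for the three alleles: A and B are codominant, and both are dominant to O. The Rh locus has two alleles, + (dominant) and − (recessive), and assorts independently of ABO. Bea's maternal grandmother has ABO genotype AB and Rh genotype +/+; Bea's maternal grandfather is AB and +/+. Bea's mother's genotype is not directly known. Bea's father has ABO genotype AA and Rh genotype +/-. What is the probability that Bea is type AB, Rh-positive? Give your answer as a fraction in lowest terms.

1/2

Bea's mother's ABO genotype from AB × AB: 1/4 AA, 1/2 AB, 1/4 BB.
Crossing each possibility with the father AA and summing P(type AB): 1/4·0 + 1/2·1/2 + 1/4·1 = 1/2.
Similarly for Rh via the mother's Rh distribution: P(Rh+) = 1.
Independent loci: 1/2 × 1 = 1/2.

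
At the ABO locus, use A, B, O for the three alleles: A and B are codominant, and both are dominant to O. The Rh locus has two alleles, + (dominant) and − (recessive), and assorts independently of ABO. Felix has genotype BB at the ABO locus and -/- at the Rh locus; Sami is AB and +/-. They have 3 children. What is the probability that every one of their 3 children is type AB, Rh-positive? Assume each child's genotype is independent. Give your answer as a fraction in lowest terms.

1/64

ABO cross BB × AB → 1/2 B, 1/2 AB.
Rh cross -/- × +/- → 1/2 Rh+, 1/2 Rh-; so P(type AB, Rh-positive) = 1/2 × 1/2 = 1/4 per child.
All 3 independent: (1/4)^3 = 1/64.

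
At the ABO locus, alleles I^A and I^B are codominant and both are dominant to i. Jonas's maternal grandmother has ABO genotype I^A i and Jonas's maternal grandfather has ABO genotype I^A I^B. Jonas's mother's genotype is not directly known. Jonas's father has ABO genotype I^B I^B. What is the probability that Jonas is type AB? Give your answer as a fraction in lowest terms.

Jonas's mother's ABO genotype from I^A i × I^A I^B: 1/4 I^A I^A, 1/4 I^A I^B, 1/4 I^A i, 1/4 I^B i.
Crossing each possibility with the father I^B I^B and summing P(type AB): 1/4·1 + 1/4·1/2 + 1/4·1/2 + 1/4·0 = 1/2.

1/2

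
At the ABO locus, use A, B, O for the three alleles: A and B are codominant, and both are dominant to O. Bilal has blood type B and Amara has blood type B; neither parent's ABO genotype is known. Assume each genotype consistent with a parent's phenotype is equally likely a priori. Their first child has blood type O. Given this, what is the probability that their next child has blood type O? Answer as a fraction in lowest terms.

Possible genotypes: Bilal ∈ {BB, BO}; Amara ∈ {BB, BO}.
Weight each parental genotype pair by prior × P(type-O child):
  BO × BO: posterior weight 1; P(next child type O) = 1/4.
Weighted sum = 1/4.

1/4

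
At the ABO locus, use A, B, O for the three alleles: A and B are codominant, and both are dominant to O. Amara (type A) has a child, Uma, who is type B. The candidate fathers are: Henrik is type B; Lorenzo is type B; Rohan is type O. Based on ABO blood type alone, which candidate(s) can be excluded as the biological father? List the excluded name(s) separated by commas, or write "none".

A candidate is excluded only if no genotype consistent with his phenotype could produce a type B child with a type A mother.
Rohan (type O): no genotype consistent with that phenotype can produce a type-B child with a type-A mother.

Rohan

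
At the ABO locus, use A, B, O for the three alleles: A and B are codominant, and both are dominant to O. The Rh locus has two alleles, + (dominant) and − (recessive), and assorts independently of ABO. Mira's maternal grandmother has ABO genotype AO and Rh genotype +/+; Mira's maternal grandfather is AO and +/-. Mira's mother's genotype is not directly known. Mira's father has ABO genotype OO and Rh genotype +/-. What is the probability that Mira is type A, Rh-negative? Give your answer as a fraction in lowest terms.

1/16

Mira's mother's ABO genotype from AO × AO: 1/4 AA, 1/2 AO, 1/4 OO.
Crossing each possibility with the father OO and summing P(type A): 1/4·1 + 1/2·1/2 + 1/4·0 = 1/2.
Similarly for Rh via the mother's Rh distribution: P(Rh-) = 1/8.
Independent loci: 1/2 × 1/8 = 1/16.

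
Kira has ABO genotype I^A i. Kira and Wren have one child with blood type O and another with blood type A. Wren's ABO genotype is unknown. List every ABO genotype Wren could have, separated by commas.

For each candidate genotype of Wren, check whether crossing it with I^A i can produce every observed child phenotype.
  I^A I^A → possible child types {A} ✗
  I^A I^B → possible child types {A, B, AB} ✗
  I^A i → possible child types {O, A} ✓
  I^B I^B → possible child types {B, AB} ✗
  I^B i → possible child types {O, A, B, AB} ✓
  i i → possible child types {O, A} ✓

I^A i, I^B i, i i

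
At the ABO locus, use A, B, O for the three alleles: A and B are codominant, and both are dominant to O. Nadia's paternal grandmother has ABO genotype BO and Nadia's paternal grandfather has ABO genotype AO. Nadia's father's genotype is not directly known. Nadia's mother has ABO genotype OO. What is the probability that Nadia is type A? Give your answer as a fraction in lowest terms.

Nadia's father's ABO genotype from BO × AO: 1/4 AB, 1/4 AO, 1/4 BO, 1/4 OO.
Crossing each possibility with the mother OO and summing P(type A): 1/4·1/2 + 1/4·1/2 + 1/4·0 + 1/4·0 = 1/4.

1/4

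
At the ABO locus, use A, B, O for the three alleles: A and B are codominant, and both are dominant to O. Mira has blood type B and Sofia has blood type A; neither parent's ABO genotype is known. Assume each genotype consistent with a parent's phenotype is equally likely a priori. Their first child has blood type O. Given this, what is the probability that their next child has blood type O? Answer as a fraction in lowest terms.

1/4

Possible genotypes: Mira ∈ {BB, BO}; Sofia ∈ {AA, AO}.
Weight each parental genotype pair by prior × P(type-O child):
  BO × AO: posterior weight 1; P(next child type O) = 1/4.
Weighted sum = 1/4.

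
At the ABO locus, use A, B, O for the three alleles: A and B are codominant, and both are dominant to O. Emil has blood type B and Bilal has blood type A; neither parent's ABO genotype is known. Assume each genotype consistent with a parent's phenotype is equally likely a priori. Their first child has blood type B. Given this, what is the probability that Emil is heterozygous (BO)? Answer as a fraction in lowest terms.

Possible genotypes: Emil ∈ {BB, BO}; Bilal ∈ {AA, AO}.
Weight each parental genotype pair by prior × P(type-B child):
  BB × AO: posterior weight 2/3.
  BO × AO: posterior weight 1/3.
Sum the posterior weight over pairs where Emil is BO: 1/3.

1/3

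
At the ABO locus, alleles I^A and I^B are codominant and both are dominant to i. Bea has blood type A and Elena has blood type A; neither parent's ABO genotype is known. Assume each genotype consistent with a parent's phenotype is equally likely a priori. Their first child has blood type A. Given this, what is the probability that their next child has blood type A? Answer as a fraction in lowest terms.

Possible genotypes: Bea ∈ {I^A I^A, I^A i}; Elena ∈ {I^A I^A, I^A i}.
Weight each parental genotype pair by prior × P(type-A child):
  I^A I^A × I^A I^A: posterior weight 4/15; P(next child type A) = 1.
  I^A I^A × I^A i: posterior weight 4/15; P(next child type A) = 1.
  I^A i × I^A I^A: posterior weight 4/15; P(next child type A) = 1.
  I^A i × I^A i: posterior weight 1/5; P(next child type A) = 3/4.
Weighted sum = 19/20.

19/20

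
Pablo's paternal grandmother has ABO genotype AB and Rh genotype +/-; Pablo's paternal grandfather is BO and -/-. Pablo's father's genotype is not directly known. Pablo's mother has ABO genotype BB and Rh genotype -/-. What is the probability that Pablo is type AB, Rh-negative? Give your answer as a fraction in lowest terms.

3/16

Pablo's father's ABO genotype from AB × BO: 1/4 AB, 1/4 AO, 1/4 BB, 1/4 BO.
Crossing each possibility with the mother BB and summing P(type AB): 1/4·1/2 + 1/4·1/2 + 1/4·0 + 1/4·0 = 1/4.
Similarly for Rh via the father's Rh distribution: P(Rh-) = 3/4.
Independent loci: 1/4 × 3/4 = 3/16.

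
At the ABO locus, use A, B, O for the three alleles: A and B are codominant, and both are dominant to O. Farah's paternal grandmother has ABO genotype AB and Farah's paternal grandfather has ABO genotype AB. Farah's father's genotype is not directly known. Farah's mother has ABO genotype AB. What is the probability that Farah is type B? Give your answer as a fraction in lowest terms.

1/4

Farah's father's ABO genotype from AB × AB: 1/4 AA, 1/2 AB, 1/4 BB.
Crossing each possibility with the mother AB and summing P(type B): 1/4·0 + 1/2·1/4 + 1/4·1/2 = 1/4.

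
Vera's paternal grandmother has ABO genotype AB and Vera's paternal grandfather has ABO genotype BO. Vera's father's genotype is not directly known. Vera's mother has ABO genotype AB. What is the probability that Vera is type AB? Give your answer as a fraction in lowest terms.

Vera's father's ABO genotype from AB × BO: 1/4 AB, 1/4 AO, 1/4 BB, 1/4 BO.
Crossing each possibility with the mother AB and summing P(type AB): 1/4·1/2 + 1/4·1/4 + 1/4·1/2 + 1/4·1/4 = 3/8.

3/8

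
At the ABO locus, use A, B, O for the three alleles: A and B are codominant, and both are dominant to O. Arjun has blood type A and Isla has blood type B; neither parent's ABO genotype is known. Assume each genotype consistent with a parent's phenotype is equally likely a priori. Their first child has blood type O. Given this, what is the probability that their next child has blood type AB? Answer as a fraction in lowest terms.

Possible genotypes: Arjun ∈ {AA, AO}; Isla ∈ {BB, BO}.
Weight each parental genotype pair by prior × P(type-O child):
  AO × BO: posterior weight 1; P(next child type AB) = 1/4.
Weighted sum = 1/4.

1/4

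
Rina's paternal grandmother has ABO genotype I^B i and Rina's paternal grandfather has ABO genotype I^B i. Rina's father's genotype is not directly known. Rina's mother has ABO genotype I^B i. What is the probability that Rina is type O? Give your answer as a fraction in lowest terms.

1/4

Rina's father's ABO genotype from I^B i × I^B i: 1/4 I^B I^B, 1/2 I^B i, 1/4 i i.
Crossing each possibility with the mother I^B i and summing P(type O): 1/4·0 + 1/2·1/4 + 1/4·1/2 = 1/4.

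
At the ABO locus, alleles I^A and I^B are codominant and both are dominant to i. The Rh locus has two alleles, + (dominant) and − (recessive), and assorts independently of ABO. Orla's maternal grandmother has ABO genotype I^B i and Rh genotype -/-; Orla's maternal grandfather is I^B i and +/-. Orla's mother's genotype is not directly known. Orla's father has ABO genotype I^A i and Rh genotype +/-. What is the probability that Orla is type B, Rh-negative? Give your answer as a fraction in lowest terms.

Orla's mother's ABO genotype from I^B i × I^B i: 1/4 I^B I^B, 1/2 I^B i, 1/4 i i.
Crossing each possibility with the father I^A i and summing P(type B): 1/4·1/2 + 1/2·1/4 + 1/4·0 = 1/4.
Similarly for Rh via the mother's Rh distribution: P(Rh-) = 3/8.
Independent loci: 1/4 × 3/8 = 3/32.

3/32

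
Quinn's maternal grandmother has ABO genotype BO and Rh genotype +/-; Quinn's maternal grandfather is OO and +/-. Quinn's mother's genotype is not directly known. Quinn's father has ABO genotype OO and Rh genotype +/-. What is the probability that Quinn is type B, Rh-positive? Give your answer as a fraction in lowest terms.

3/16

Quinn's mother's ABO genotype from BO × OO: 1/2 BO, 1/2 OO.
Crossing each possibility with the father OO and summing P(type B): 1/2·1/2 + 1/2·0 = 1/4.
Similarly for Rh via the mother's Rh distribution: P(Rh+) = 3/4.
Independent loci: 1/4 × 3/4 = 3/16.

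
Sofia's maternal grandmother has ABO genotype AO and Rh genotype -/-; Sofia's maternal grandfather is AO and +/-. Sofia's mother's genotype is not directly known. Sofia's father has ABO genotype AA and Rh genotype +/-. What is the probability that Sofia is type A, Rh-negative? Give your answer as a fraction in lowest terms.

Sofia's mother's ABO genotype from AO × AO: 1/4 AA, 1/2 AO, 1/4 OO.
Crossing each possibility with the father AA and summing P(type A): 1/4·1 + 1/2·1 + 1/4·1 = 1.
Similarly for Rh via the mother's Rh distribution: P(Rh-) = 3/8.
Independent loci: 1 × 3/8 = 3/8.

3/8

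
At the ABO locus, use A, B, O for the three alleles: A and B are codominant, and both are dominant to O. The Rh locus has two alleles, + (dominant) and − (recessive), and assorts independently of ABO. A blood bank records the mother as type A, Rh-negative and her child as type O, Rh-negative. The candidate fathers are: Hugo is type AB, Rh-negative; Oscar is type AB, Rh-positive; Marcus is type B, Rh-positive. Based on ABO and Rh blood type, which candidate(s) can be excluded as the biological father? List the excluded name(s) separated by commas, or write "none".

Hugo, Oscar

A candidate is excluded only if no genotype consistent with his phenotype could produce a type O, Rh-negative child with a type A, Rh-negative mother.
Hugo (type AB, Rh-): no genotype consistent with that phenotype can produce a type-O Rh- child with a type-A mother.
Oscar (type AB, Rh+): no genotype consistent with that phenotype can produce a type-O Rh- child with a type-A mother.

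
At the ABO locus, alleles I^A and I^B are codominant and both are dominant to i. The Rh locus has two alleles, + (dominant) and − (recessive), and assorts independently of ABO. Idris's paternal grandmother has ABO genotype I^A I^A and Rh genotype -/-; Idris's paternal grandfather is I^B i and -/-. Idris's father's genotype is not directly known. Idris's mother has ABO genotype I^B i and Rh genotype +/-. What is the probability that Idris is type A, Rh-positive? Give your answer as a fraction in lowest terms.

1/8

Idris's father's ABO genotype from I^A I^A × I^B i: 1/2 I^A I^B, 1/2 I^A i.
Crossing each possibility with the mother I^B i and summing P(type A): 1/2·1/4 + 1/2·1/4 = 1/4.
Similarly for Rh via the father's Rh distribution: P(Rh+) = 1/2.
Independent loci: 1/4 × 1/2 = 1/8.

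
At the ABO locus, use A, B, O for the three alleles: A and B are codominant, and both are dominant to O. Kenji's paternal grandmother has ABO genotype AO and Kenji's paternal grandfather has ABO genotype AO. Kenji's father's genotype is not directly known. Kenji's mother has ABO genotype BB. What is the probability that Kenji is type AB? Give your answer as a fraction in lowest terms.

Kenji's father's ABO genotype from AO × AO: 1/4 AA, 1/2 AO, 1/4 OO.
Crossing each possibility with the mother BB and summing P(type AB): 1/4·1 + 1/2·1/2 + 1/4·0 = 1/2.

1/2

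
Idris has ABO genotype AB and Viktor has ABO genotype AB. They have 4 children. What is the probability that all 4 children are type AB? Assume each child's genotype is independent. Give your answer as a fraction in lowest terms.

1/16

ABO cross AB × AB → 1/4 A, 1/4 B, 1/2 AB.
So P(type AB) = 1/2 per child.
All 4 independent: (1/2)^4 = 1/16.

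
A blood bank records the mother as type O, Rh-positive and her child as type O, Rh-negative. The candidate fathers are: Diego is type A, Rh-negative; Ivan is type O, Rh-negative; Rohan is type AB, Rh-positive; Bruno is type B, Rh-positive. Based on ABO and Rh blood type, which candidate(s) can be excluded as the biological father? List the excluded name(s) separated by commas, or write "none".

Rohan

A candidate is excluded only if no genotype consistent with his phenotype could produce a type O, Rh-negative child with a type O, Rh-positive mother.
Rohan (type AB, Rh+): no genotype consistent with that phenotype can produce a type-O Rh- child with a type-O mother.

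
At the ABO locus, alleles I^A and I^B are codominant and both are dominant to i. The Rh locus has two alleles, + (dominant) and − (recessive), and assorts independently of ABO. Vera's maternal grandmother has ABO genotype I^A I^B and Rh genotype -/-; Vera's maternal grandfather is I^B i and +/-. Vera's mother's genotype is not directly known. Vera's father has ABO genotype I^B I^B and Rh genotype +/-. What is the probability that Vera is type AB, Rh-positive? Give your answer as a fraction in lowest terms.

5/32

Vera's mother's ABO genotype from I^A I^B × I^B i: 1/4 I^A I^B, 1/4 I^A i, 1/4 I^B I^B, 1/4 I^B i.
Crossing each possibility with the father I^B I^B and summing P(type AB): 1/4·1/2 + 1/4·1/2 + 1/4·0 + 1/4·0 = 1/4.
Similarly for Rh via the mother's Rh distribution: P(Rh+) = 5/8.
Independent loci: 1/4 × 5/8 = 5/32.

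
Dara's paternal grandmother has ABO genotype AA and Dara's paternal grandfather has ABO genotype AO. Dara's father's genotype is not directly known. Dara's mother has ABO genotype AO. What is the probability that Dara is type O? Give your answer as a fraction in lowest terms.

Dara's father's ABO genotype from AA × AO: 1/2 AA, 1/2 AO.
Crossing each possibility with the mother AO and summing P(type O): 1/2·0 + 1/2·1/4 = 1/8.

1/8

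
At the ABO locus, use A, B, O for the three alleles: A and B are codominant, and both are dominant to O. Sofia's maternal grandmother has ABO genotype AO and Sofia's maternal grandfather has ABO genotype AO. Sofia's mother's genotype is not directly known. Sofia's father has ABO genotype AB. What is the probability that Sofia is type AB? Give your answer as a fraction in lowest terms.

Sofia's mother's ABO genotype from AO × AO: 1/4 AA, 1/2 AO, 1/4 OO.
Crossing each possibility with the father AB and summing P(type AB): 1/4·1/2 + 1/2·1/4 + 1/4·0 = 1/4.

1/4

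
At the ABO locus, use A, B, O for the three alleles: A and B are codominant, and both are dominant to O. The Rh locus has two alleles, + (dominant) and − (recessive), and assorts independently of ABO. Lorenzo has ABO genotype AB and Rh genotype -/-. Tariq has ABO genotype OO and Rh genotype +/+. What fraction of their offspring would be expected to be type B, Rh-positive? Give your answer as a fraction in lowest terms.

1/2

ABO cross AB × OO → offspring phenotypes: 1/2 A, 1/2 B.
Rh cross -/- × +/+ → 1 Rh+.
Independent loci: P(type B, Rh-positive) = 1/2 × 1 = 1/2.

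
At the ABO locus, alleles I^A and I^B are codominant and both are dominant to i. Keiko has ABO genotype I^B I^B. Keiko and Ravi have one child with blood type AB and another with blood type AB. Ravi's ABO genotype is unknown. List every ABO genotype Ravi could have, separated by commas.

For each candidate genotype of Ravi, check whether crossing it with I^B I^B can produce every observed child phenotype.
  I^A I^A → possible child types {AB} ✓
  I^A I^B → possible child types {B, AB} ✓
  I^A i → possible child types {B, AB} ✓
  I^B I^B → possible child types {B} ✗
  I^B i → possible child types {B} ✗
  i i → possible child types {B} ✗

I^A I^A, I^A I^B, I^A i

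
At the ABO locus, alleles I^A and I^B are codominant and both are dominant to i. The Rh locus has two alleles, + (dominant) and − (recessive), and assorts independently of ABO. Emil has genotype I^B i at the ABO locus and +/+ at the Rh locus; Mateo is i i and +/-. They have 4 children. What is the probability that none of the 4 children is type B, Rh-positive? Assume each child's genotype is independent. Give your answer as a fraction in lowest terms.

1/16

ABO cross I^B i × i i → 1/2 O, 1/2 B.
Rh cross +/+ × +/- → 1 Rh+; so P(type B, Rh-positive) = 1/2 × 1 = 1/2 per child.
P(not type B, Rh-positive) = 1/2 for one child; (1/2)^4 = 1/16.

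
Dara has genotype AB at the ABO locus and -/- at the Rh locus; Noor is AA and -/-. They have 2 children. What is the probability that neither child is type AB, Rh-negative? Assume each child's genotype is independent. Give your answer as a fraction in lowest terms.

ABO cross AB × AA → 1/2 A, 1/2 AB.
Rh cross -/- × -/- → 1 Rh-; so P(type AB, Rh-negative) = 1/2 × 1 = 1/2 per child.
P(not type AB, Rh-negative) = 1/2 for one child; (1/2)^2 = 1/4.

1/4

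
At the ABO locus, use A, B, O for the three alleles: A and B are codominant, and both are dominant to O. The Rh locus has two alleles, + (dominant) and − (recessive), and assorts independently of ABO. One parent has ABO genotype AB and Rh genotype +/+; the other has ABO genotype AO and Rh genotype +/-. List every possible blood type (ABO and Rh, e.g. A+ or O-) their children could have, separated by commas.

A+, B+, AB+

Gametes from AB × AO give offspring ABO genotypes AA, AB, AO, BO, i.e. phenotypes A, B, AB.
Rh cross +/+ × +/- → phenotypes Rh+.
Combining independently: A+, B+, AB+.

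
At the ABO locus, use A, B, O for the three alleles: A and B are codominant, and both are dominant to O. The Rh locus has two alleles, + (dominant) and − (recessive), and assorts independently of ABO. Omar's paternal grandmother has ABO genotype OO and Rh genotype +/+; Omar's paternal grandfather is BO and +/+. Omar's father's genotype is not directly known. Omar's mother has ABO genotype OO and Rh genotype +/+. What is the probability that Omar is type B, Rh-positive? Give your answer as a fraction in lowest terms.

1/4

Omar's father's ABO genotype from OO × BO: 1/2 BO, 1/2 OO.
Crossing each possibility with the mother OO and summing P(type B): 1/2·1/2 + 1/2·0 = 1/4.
Similarly for Rh via the father's Rh distribution: P(Rh+) = 1.
Independent loci: 1/4 × 1 = 1/4.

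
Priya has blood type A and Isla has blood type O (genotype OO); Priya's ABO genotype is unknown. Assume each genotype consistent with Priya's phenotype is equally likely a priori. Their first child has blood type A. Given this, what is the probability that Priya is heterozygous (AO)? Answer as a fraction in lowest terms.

1/3

Possible genotypes: Priya ∈ {AA, AO}; Isla ∈ {OO}.
Weight each parental genotype pair by prior × P(type-A child):
  AA × OO: posterior weight 2/3.
  AO × OO: posterior weight 1/3.
Sum the posterior weight over pairs where Priya is AO: 1/3.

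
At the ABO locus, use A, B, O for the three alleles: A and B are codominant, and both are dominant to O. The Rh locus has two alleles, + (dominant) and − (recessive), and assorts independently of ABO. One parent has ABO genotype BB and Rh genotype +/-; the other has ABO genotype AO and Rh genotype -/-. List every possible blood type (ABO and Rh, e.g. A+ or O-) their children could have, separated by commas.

B+, B-, AB+, AB-

Gametes from BB × AO give offspring ABO genotypes AB, BO, i.e. phenotypes B, AB.
Rh cross +/- × -/- → phenotypes Rh+, Rh-.
Combining independently: B+, B-, AB+, AB-.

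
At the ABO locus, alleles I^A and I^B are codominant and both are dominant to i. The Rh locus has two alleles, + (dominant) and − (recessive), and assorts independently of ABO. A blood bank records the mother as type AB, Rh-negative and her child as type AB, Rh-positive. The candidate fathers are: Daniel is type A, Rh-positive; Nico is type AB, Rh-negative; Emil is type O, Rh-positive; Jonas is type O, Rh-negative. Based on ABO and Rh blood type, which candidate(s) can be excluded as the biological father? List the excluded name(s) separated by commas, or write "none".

A candidate is excluded only if no genotype consistent with his phenotype could produce a type AB, Rh-positive child with a type AB, Rh-negative mother.
Nico (type AB, Rh-): no genotype consistent with that phenotype can produce a type-AB Rh+ child with a type-AB mother.
Emil (type O, Rh+): no genotype consistent with that phenotype can produce a type-AB Rh+ child with a type-AB mother.
Jonas (type O, Rh-): no genotype consistent with that phenotype can produce a type-AB Rh+ child with a type-AB mother.

Nico, Emil, Jonas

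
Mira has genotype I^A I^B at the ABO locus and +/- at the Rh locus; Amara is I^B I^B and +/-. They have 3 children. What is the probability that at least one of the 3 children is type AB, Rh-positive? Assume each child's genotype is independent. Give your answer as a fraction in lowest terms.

387/512

ABO cross I^A I^B × I^B I^B → 1/2 B, 1/2 AB.
Rh cross +/- × +/- → 3/4 Rh+, 1/4 Rh-; so P(type AB, Rh-positive) = 1/2 × 3/4 = 3/8 per child.
P(none) = (5/8)^3 = 125/512; P(at least one) = 1 − 125/512 = 387/512.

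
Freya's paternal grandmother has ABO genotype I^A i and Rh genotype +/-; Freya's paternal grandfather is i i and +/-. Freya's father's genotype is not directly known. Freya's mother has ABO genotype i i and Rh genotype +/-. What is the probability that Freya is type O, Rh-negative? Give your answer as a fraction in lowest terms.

3/16

Freya's father's ABO genotype from I^A i × i i: 1/2 I^A i, 1/2 i i.
Crossing each possibility with the mother i i and summing P(type O): 1/2·1/2 + 1/2·1 = 3/4.
Similarly for Rh via the father's Rh distribution: P(Rh-) = 1/4.
Independent loci: 3/4 × 1/4 = 3/16.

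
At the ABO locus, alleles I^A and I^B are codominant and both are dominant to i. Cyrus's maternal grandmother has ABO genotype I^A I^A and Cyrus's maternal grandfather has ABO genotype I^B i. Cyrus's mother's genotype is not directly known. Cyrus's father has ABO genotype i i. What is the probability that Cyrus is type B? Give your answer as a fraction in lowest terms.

1/4

Cyrus's mother's ABO genotype from I^A I^A × I^B i: 1/2 I^A I^B, 1/2 I^A i.
Crossing each possibility with the father i i and summing P(type B): 1/2·1/2 + 1/2·0 = 1/4.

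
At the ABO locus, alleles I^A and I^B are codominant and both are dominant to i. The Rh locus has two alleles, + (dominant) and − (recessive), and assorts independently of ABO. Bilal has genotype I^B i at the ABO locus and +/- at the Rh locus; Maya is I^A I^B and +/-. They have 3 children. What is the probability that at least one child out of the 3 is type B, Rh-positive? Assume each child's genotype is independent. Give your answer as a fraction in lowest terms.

ABO cross I^B i × I^A I^B → 1/4 A, 1/2 B, 1/4 AB.
Rh cross +/- × +/- → 3/4 Rh+, 1/4 Rh-; so P(type B, Rh-positive) = 1/2 × 3/4 = 3/8 per child.
P(none) = (5/8)^3 = 125/512; P(at least one) = 1 − 125/512 = 387/512.

387/512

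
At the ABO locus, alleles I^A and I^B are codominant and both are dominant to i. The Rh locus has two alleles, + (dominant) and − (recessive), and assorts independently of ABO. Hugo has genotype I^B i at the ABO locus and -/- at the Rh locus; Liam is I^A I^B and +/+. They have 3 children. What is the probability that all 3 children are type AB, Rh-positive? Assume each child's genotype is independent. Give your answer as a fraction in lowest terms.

1/64

ABO cross I^B i × I^A I^B → 1/4 A, 1/2 B, 1/4 AB.
Rh cross -/- × +/+ → 1 Rh+; so P(type AB, Rh-positive) = 1/4 × 1 = 1/4 per child.
All 3 independent: (1/4)^3 = 1/64.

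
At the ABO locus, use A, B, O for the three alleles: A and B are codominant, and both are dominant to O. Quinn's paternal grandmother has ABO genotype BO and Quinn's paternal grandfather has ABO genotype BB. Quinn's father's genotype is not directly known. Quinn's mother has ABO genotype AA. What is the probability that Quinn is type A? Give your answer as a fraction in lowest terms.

1/4

Quinn's father's ABO genotype from BO × BB: 1/2 BB, 1/2 BO.
Crossing each possibility with the mother AA and summing P(type A): 1/2·0 + 1/2·1/2 = 1/4.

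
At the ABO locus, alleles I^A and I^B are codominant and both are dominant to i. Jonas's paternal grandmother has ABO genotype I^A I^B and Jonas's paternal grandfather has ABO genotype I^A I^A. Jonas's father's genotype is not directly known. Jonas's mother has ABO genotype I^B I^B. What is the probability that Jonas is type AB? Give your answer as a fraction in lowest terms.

3/4

Jonas's father's ABO genotype from I^A I^B × I^A I^A: 1/2 I^A I^A, 1/2 I^A I^B.
Crossing each possibility with the mother I^B I^B and summing P(type AB): 1/2·1 + 1/2·1/2 = 3/4.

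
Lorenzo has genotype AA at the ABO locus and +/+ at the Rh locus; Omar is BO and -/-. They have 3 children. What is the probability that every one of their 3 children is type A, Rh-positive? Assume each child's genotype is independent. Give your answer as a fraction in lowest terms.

1/8

ABO cross AA × BO → 1/2 A, 1/2 AB.
Rh cross +/+ × -/- → 1 Rh+; so P(type A, Rh-positive) = 1/2 × 1 = 1/2 per child.
All 3 independent: (1/2)^3 = 1/8.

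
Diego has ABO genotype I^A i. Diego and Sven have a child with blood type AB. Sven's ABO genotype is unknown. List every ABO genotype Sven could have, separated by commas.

For each candidate genotype of Sven, check whether crossing it with I^A i can produce every observed child phenotype.
  I^A I^A → possible child types {A} ✗
  I^A I^B → possible child types {A, B, AB} ✓
  I^A i → possible child types {O, A} ✗
  I^B I^B → possible child types {B, AB} ✓
  I^B i → possible child types {O, A, B, AB} ✓
  i i → possible child types {O, A} ✗

I^A I^B, I^B I^B, I^B i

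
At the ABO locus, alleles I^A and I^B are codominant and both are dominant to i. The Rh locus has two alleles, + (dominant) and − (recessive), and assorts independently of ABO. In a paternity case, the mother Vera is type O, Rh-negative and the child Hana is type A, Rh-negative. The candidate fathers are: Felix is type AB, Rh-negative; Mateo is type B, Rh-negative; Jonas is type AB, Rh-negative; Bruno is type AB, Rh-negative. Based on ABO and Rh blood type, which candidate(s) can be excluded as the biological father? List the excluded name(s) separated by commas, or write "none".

Mateo

A candidate is excluded only if no genotype consistent with his phenotype could produce a type A, Rh-negative child with a type O, Rh-negative mother.
Mateo (type B, Rh-): no genotype consistent with that phenotype can produce a type-A Rh- child with a type-O mother.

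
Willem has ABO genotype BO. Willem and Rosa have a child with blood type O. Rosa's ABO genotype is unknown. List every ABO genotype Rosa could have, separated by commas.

AO, BO, OO

For each candidate genotype of Rosa, check whether crossing it with BO can produce every observed child phenotype.
  AA → possible child types {A, AB} ✗
  AB → possible child types {A, B, AB} ✗
  AO → possible child types {O, A, B, AB} ✓
  BB → possible child types {B} ✗
  BO → possible child types {O, B} ✓
  OO → possible child types {O, B} ✓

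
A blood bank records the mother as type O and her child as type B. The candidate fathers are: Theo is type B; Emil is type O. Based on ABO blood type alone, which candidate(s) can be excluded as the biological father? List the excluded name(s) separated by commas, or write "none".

A candidate is excluded only if no genotype consistent with his phenotype could produce a type B child with a type O mother.
Emil (type O): no genotype consistent with that phenotype can produce a type-B child with a type-O mother.

Emil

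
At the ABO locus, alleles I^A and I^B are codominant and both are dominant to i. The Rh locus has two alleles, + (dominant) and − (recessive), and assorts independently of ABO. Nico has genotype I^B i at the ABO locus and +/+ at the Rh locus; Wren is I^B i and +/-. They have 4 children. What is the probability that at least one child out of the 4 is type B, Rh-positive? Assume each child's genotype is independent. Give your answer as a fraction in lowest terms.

ABO cross I^B i × I^B i → 1/4 O, 3/4 B.
Rh cross +/+ × +/- → 1 Rh+; so P(type B, Rh-positive) = 3/4 × 1 = 3/4 per child.
P(none) = (1/4)^4 = 1/256; P(at least one) = 1 − 1/256 = 255/256.

255/256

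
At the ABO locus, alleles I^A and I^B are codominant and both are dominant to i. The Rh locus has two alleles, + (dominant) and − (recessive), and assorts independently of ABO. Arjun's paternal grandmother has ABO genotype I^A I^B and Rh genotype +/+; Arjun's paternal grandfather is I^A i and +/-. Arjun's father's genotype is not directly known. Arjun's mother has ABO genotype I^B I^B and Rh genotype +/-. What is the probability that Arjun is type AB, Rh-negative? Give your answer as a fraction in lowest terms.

Arjun's father's ABO genotype from I^A I^B × I^A i: 1/4 I^A I^A, 1/4 I^A I^B, 1/4 I^A i, 1/4 I^B i.
Crossing each possibility with the mother I^B I^B and summing P(type AB): 1/4·1 + 1/4·1/2 + 1/4·1/2 + 1/4·0 = 1/2.
Similarly for Rh via the father's Rh distribution: P(Rh-) = 1/8.
Independent loci: 1/2 × 1/8 = 1/16.

1/16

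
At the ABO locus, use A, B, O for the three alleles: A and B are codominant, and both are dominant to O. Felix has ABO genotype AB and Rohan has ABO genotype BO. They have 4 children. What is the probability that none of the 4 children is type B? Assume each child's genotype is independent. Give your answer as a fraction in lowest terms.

ABO cross AB × BO → 1/4 A, 1/2 B, 1/4 AB.
So P(type B) = 1/2 per child.
P(not type B) = 1/2 for one child; (1/2)^4 = 1/16.

1/16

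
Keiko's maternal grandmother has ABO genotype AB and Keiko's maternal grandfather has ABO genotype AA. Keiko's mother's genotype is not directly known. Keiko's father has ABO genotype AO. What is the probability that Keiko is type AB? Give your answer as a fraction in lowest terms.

1/8

Keiko's mother's ABO genotype from AB × AA: 1/2 AA, 1/2 AB.
Crossing each possibility with the father AO and summing P(type AB): 1/2·0 + 1/2·1/4 = 1/8.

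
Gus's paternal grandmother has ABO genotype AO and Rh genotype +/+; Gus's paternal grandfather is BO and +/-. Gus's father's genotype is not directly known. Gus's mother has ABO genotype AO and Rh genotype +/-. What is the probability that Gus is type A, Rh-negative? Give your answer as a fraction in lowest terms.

Gus's father's ABO genotype from AO × BO: 1/4 AB, 1/4 AO, 1/4 BO, 1/4 OO.
Crossing each possibility with the mother AO and summing P(type A): 1/4·1/2 + 1/4·3/4 + 1/4·1/4 + 1/4·1/2 = 1/2.
Similarly for Rh via the father's Rh distribution: P(Rh-) = 1/8.
Independent loci: 1/2 × 1/8 = 1/16.

1/16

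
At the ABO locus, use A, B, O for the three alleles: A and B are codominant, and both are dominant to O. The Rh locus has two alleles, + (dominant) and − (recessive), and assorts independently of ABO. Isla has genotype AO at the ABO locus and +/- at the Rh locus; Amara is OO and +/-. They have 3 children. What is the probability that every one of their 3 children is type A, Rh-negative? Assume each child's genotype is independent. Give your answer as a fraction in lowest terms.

1/512

ABO cross AO × OO → 1/2 O, 1/2 A.
Rh cross +/- × +/- → 3/4 Rh+, 1/4 Rh-; so P(type A, Rh-negative) = 1/2 × 1/4 = 1/8 per child.
All 3 independent: (1/8)^3 = 1/512.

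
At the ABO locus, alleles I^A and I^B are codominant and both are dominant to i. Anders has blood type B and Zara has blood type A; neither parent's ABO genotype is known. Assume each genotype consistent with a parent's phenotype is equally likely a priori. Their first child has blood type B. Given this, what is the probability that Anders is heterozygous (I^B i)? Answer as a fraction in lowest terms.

1/3

Possible genotypes: Anders ∈ {I^B I^B, I^B i}; Zara ∈ {I^A I^A, I^A i}.
Weight each parental genotype pair by prior × P(type-B child):
  I^B I^B × I^A i: posterior weight 2/3.
  I^B i × I^A i: posterior weight 1/3.
Sum the posterior weight over pairs where Anders is I^B i: 1/3.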